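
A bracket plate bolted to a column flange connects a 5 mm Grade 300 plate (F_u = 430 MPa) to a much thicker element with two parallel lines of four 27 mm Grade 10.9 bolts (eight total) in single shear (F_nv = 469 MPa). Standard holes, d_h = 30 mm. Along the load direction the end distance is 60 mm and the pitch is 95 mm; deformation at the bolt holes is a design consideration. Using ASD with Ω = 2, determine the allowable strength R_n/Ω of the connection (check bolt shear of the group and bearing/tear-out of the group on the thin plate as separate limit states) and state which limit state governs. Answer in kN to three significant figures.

Bolt shear: A_b = π·27²/4 = 572.6 mm²; R_n = 469 × 572.6 × 8 × 1 / 1000 = 2148 kN → 2148 / 2 = 1070 kN.
Bearing (1.2 l_c t F_u ≤ 2.4 d t F_u): upper limit = 2.4·27·5·430 / 1000 = 139.3 kN.
  Edge l_c = 60 − 30/2 = 45 → r_n = 116.1 kN; interior l_c = 95 − 30 = 65 → r_n = 139.3 kN.
  R_n,bearing = 2·116.1 + 6·139.3 = 1068 kN → 1068 / 2 = 534 kN.
Bearing governs: 534 kN.

534 kN (bearing governs)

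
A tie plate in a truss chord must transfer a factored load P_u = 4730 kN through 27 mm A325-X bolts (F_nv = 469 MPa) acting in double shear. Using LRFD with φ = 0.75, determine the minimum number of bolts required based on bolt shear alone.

12 bolts

A_b = π·27²/4 = 572.6 mm².
Per-bolt design strength φR_n = 0.75 × 469 × 572.6 × 2 / 1000 = 402.8 kN.
n ≥ 4730 / 402.8 = 11.74 → use 12 bolts.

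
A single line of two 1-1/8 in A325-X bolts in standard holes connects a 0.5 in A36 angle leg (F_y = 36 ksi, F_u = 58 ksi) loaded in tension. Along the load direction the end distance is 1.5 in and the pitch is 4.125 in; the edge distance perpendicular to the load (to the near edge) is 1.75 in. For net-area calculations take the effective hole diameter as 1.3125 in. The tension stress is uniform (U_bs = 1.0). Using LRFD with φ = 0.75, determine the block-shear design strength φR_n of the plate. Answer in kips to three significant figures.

Shear plane L_v = 1.5 + 1·4.125 = 5.625 in; A_gv = 5.625 × 0.5 = 2.812 in².
A_nv = (5.625 − 1.5·1.3125) × 0.5 = 1.828 in².
A_nt = (1.75 − 0.5·1.3125) × 0.5 = 0.5469 in².
0.6 F_u A_nv = 63.62 kips; 0.6 F_y A_gv = 60.75 kips → shear yielding governs the shear term.
R_n = 60.75 + 1.0 × 58 × 0.5469 = 92.47 kips.
Design strength φR_n = 0.75 × 92.47 = 69.4 kips.

69.4 kips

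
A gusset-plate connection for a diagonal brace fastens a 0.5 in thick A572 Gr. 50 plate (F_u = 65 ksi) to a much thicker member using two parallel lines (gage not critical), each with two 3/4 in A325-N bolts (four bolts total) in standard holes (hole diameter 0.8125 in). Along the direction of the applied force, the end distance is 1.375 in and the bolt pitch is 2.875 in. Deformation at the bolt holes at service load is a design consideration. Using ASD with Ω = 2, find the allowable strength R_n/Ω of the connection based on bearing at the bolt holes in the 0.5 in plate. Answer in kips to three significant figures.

96.3 kips

Per bolt r_n = 1.2 l_c t F_u ≤ 2.4 d t F_u; upper limit = 2.4 × 0.75 × 0.5 × 65 = 58.5 kips.
Edge bolt: l_c = 1.375 − 0.8125/2 = 0.9688 in → 1.2 × 0.9688 × 0.5 × 65 = 37.78 → r_n = 37.78 kips.
Interior bolts: l_c = 2.875 − 0.8125 = 2.062 in → 1.2 × 2.062 × 0.5 × 65 = 80.44 → r_n = 58.5 kips.
R_n = 2 × 37.78 + 2 × 58.5 = 192.6 kips.
Allowable strength R_n/Ω = 192.6 / 2 = 96.3 kips.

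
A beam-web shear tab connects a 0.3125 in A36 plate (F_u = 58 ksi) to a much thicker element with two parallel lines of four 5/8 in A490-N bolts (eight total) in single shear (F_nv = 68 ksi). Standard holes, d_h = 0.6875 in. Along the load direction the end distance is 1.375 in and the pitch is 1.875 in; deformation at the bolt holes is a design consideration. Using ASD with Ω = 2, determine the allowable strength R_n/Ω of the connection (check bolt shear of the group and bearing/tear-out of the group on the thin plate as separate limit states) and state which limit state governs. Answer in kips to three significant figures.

Bolt shear: A_b = π·0.625²/4 = 0.3068 in²; R_n = 68 × 0.3068 × 8 × 1 = 166.9 kips → 166.9 / 2 = 83.4 kips.
Bearing (1.2 l_c t F_u ≤ 2.4 d t F_u): upper limit = 2.4·0.625·0.3125·58 = 27.19 kips.
  Edge l_c = 1.375 − 0.6875/2 = 1.031 → r_n = 22.43 kips; interior l_c = 1.875 − 0.6875 = 1.188 → r_n = 25.83 kips.
  R_n,bearing = 2·22.43 + 6·25.83 = 199.8 kips → 199.8 / 2 = 99.9 kips.
Bolt shear governs: 83.4 kips.

83.4 kips (bolt shear governs)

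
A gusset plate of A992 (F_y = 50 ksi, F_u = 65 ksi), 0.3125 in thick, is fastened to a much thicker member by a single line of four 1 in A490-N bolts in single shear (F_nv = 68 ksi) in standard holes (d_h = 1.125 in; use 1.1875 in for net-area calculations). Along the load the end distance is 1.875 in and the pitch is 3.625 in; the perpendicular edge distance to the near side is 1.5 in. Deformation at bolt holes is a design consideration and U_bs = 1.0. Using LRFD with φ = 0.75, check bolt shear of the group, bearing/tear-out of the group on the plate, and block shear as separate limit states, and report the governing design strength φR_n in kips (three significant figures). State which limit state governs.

92.4 kips (block shear governs)

Bolt shear: A_b = π·1²/4 = 0.7854 in²; R_n = 68 × 0.7854 × 4 × 1 = 213.6 kips → 0.75 × 213.6 = 160 kips.
Bearing: edge l_c = 1.312, r_n = 31.99 kips; interior l_c = 2.5, r_n = 48.75 kips; R_n = 31.99 + 3·48.75 = 178.2 kips → 134 kips.
Block shear: A_gv = 3.984, A_nv = 2.686, A_nt = 0.2832 in²; R_n = min(0.6F_uA_nv, 0.6F_yA_gv) + U_bs·F_u·A_nt = 123.1 kips → 92.4 kips.
Block shear governs: 92.4 kips.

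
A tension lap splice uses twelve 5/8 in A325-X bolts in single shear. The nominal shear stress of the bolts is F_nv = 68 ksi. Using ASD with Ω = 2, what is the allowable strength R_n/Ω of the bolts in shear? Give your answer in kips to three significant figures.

125 kips

A_b = π × 0.625² / 4 = 0.3068 in².
R_n = F_nv · A_b · n · n_s = 68 × 0.3068 × 12 × 1 = 250.3 kips.
Allowable strength R_n/Ω = 250.3 / 2 = 125 kips.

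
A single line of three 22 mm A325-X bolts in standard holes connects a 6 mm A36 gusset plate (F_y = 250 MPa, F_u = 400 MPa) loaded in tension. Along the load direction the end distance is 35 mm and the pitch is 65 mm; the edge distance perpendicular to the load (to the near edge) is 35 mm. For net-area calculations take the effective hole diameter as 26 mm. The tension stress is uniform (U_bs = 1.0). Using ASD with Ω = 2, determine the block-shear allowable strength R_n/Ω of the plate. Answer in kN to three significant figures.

Shear plane L_v = 35 + 2·65 = 165 mm; A_gv = 165 × 6 = 990 mm².
A_nv = (165 − 2.5·26) × 6 = 600 mm².
A_nt = (35 − 0.5·26) × 6 = 132 mm².
0.6 F_u A_nv = 144 kN; 0.6 F_y A_gv = 148.5 kN → shear rupture governs the shear term.
R_n = 144 + 1.0 × 400 × 132 / 1000 = 196.8 kN.
Allowable strength R_n/Ω = 196.8 / 2 = 98.4 kN.

98.4 kN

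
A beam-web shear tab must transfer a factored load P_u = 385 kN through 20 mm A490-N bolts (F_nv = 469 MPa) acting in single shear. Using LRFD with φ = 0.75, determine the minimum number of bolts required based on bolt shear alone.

4 bolts

A_b = π·20²/4 = 314.2 mm².
Per-bolt design strength φR_n = 0.75 × 469 × 314.2 × 1 / 1000 = 110.5 kN.
n ≥ 385 / 110.5 = 3.484 → use 4 bolts.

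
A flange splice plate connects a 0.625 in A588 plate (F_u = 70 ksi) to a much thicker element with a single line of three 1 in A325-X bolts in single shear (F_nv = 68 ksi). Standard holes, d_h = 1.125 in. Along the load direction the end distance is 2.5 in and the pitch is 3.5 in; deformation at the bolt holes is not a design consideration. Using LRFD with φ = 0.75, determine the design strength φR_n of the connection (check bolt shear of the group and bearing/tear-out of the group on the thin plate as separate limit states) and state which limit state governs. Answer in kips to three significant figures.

120 kips (bolt shear governs)

Bolt shear: A_b = π·1²/4 = 0.7854 in²; R_n = 68 × 0.7854 × 3 × 1 = 160.2 kips → 0.75 × 160.2 = 120 kips.
Bearing (1.5 l_c t F_u ≤ 3.0 d t F_u): upper limit = 3.0·1·0.625·70 = 131.2 kips.
  Edge l_c = 2.5 − 1.125/2 = 1.938 → r_n = 127.1 kips; interior l_c = 3.5 − 1.125 = 2.375 → r_n = 131.2 kips.
  R_n,bearing = 1·127.1 + 2·131.2 = 389.6 kips → 0.75 × 389.6 = 292 kips.
Bolt shear governs: 120 kips.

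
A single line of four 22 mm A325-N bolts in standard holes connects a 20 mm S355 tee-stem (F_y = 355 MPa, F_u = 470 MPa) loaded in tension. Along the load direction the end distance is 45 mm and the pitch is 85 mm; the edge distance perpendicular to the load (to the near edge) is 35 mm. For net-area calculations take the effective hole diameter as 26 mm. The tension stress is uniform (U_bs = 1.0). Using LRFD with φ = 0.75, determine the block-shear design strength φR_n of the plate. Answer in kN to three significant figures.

Shear plane L_v = 45 + 3·85 = 300 mm; A_gv = 300 × 20 = 6000 mm².
A_nv = (300 − 3.5·26) × 20 = 4180 mm².
A_nt = (35 − 0.5·26) × 20 = 440 mm².
0.6 F_u A_nv = 1179 kN; 0.6 F_y A_gv = 1278 kN → shear rupture governs the shear term.
R_n = 1179 + 1.0 × 470 × 440 / 1000 = 1386 kN.
Design strength φR_n = 0.75 × 1386 = 1040 kN.

1040 kN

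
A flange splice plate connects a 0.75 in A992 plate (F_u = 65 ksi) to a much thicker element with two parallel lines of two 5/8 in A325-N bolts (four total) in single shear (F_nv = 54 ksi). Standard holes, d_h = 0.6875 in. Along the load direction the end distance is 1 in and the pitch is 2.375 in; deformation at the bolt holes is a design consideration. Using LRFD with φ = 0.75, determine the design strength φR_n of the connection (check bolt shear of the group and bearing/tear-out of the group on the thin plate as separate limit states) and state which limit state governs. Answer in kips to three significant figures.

49.7 kips (bolt shear governs)

Bolt shear: A_b = π·0.625²/4 = 0.3068 in²; R_n = 54 × 0.3068 × 4 × 1 = 66.27 kips → 0.75 × 66.27 = 49.7 kips.
Bearing (1.2 l_c t F_u ≤ 2.4 d t F_u): upper limit = 2.4·0.625·0.75·65 = 73.12 kips.
  Edge l_c = 1 − 0.6875/2 = 0.6562 → r_n = 38.39 kips; interior l_c = 2.375 − 0.6875 = 1.688 → r_n = 73.12 kips.
  R_n,bearing = 2·38.39 + 2·73.12 = 223 kips → 0.75 × 223 = 167 kips.
Bolt shear governs: 49.7 kips.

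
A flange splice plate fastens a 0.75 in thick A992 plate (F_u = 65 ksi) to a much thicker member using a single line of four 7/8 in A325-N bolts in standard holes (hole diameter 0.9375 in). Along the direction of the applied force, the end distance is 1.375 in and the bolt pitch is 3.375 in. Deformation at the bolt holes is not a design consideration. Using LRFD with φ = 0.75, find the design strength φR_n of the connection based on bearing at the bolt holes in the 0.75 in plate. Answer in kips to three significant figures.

Per bolt r_n = 1.5 l_c t F_u ≤ 3.0 d t F_u; upper limit = 3.0 × 0.875 × 0.75 × 65 = 128 kips.
Edge bolt: l_c = 1.375 − 0.9375/2 = 0.9062 in → 1.5 × 0.9062 × 0.75 × 65 = 66.27 → r_n = 66.27 kips.
Interior bolts: l_c = 3.375 − 0.9375 = 2.438 in → 1.5 × 2.438 × 0.75 × 65 = 178.2 → r_n = 128 kips.
R_n = 1 × 66.27 + 3 × 128 = 450.2 kips.
Design strength φR_n = 0.75 × 450.2 = 338 kips.

338 kips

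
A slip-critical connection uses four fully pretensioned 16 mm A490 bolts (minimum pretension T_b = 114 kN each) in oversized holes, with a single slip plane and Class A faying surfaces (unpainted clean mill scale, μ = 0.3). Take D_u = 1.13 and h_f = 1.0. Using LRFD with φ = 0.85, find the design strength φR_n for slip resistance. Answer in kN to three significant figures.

131 kN

R_n = μ · D_u · h_f · T_b · n_s · n_b = 0.3 × 1.13 × 1.0 × 114 × 1 × 4 = 154.6 kN.
Design strength φR_n = 0.85 × 154.6 = 131 kN.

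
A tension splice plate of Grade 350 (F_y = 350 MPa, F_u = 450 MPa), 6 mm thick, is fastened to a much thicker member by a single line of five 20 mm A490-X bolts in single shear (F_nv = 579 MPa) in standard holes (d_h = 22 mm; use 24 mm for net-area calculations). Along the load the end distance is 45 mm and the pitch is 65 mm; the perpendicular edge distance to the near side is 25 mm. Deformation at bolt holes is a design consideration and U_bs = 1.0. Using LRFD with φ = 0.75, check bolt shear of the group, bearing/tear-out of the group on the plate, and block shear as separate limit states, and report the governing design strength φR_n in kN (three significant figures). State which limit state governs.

266 kN (block shear governs)

Bolt shear: A_b = π·20²/4 = 314.2 mm²; R_n = 579 × 314.2 × 5 × 1 / 1000 = 909.5 kN → 0.75 × 909.5 = 682 kN.
Bearing: edge l_c = 34, r_n = 110.2 kN; interior l_c = 43, r_n = 129.6 kN; R_n = 110.2 + 4·129.6 = 628.6 kN → 471 kN.
Block shear: A_gv = 1830, A_nv = 1182, A_nt = 78 mm²; R_n = min(0.6F_uA_nv, 0.6F_yA_gv) + U_bs·F_u·A_nt = 354.2 kN → 266 kN.
Block shear governs: 266 kN.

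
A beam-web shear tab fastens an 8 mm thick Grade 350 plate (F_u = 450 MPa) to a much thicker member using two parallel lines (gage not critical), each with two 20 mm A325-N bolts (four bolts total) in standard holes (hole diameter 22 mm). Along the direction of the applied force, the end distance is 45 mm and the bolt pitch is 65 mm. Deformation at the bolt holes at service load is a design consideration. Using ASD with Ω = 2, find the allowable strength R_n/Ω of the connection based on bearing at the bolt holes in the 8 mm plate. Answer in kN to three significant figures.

320 kN

Per bolt r_n = 1.2 l_c t F_u ≤ 2.4 d t F_u; upper limit = 2.4 × 20 × 8 × 450 / 1000 = 172.8 kN.
Edge bolt: l_c = 45 − 22/2 = 34 mm → 1.2 × 34 × 8 × 450 / 1000 = 146.9 → r_n = 146.9 kN.
Interior bolts: l_c = 65 − 22 = 43 mm → 1.2 × 43 × 8 × 450 / 1000 = 185.8 → r_n = 172.8 kN.
R_n = 2 × 146.9 + 2 × 172.8 = 639.4 kN.
Allowable strength R_n/Ω = 639.4 / 2 = 320 kN.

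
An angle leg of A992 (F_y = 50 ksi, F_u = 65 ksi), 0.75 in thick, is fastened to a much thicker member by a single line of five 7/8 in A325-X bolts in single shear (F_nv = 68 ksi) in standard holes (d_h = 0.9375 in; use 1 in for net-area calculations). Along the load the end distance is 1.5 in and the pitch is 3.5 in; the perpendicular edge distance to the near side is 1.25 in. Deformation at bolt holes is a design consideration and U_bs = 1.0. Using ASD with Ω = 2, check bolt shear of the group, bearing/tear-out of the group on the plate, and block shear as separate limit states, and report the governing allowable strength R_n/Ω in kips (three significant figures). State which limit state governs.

Bolt shear: A_b = π·0.875²/4 = 0.6013 in²; R_n = 68 × 0.6013 × 5 × 1 = 204.4 kips → 204.4 / 2 = 102 kips.
Bearing: edge l_c = 1.031, r_n = 60.33 kips; interior l_c = 2.562, r_n = 102.4 kips; R_n = 60.33 + 4·102.4 = 469.8 kips → 235 kips.
Block shear: A_gv = 11.62, A_nv = 8.25, A_nt = 0.5625 in²; R_n = min(0.6F_uA_nv, 0.6F_yA_gv) + U_bs·F_u·A_nt = 358.3 kips → 179 kips.
Bolt shear governs: 102 kips.

102 kips (bolt shear governs)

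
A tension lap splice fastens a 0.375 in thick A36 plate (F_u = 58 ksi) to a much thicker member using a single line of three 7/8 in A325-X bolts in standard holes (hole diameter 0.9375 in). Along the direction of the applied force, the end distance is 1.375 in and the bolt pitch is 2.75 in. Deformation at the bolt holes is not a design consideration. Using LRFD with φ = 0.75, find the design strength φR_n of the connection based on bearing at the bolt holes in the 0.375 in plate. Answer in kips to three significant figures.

108 kips

Per bolt r_n = 1.5 l_c t F_u ≤ 3.0 d t F_u; upper limit = 3.0 × 0.875 × 0.375 × 58 = 57.09 kips.
Edge bolt: l_c = 1.375 − 0.9375/2 = 0.9062 in → 1.5 × 0.9062 × 0.375 × 58 = 29.57 → r_n = 29.57 kips.
Interior bolts: l_c = 2.75 − 0.9375 = 1.812 in → 1.5 × 1.812 × 0.375 × 58 = 59.13 → r_n = 57.09 kips.
R_n = 1 × 29.57 + 2 × 57.09 = 143.8 kips.
Design strength φR_n = 0.75 × 143.8 = 108 kips.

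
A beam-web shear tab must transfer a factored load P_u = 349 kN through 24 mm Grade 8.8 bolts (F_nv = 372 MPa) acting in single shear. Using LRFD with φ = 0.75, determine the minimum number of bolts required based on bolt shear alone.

A_b = π·24²/4 = 452.4 mm².
Per-bolt design strength φR_n = 0.75 × 372 × 452.4 × 1 / 1000 = 126.2 kN.
n ≥ 349 / 126.2 = 2.765 → use 3 bolts.

3 bolts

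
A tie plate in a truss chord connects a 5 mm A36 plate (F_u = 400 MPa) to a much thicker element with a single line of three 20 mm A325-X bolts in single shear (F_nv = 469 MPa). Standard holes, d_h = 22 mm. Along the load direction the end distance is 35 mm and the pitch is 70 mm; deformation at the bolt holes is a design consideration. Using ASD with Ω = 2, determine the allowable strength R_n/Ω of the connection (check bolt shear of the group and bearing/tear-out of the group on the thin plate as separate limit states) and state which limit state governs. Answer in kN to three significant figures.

125 kN (bearing governs)

Bolt shear: A_b = π·20²/4 = 314.2 mm²; R_n = 469 × 314.2 × 3 × 1 / 1000 = 442 kN → 442 / 2 = 221 kN.
Bearing (1.2 l_c t F_u ≤ 2.4 d t F_u): upper limit = 2.4·20·5·400 / 1000 = 96 kN.
  Edge l_c = 35 − 22/2 = 24 → r_n = 57.6 kN; interior l_c = 70 − 22 = 48 → r_n = 96 kN.
  R_n,bearing = 1·57.6 + 2·96 = 249.6 kN → 249.6 / 2 = 125 kN.
Bearing governs: 125 kN.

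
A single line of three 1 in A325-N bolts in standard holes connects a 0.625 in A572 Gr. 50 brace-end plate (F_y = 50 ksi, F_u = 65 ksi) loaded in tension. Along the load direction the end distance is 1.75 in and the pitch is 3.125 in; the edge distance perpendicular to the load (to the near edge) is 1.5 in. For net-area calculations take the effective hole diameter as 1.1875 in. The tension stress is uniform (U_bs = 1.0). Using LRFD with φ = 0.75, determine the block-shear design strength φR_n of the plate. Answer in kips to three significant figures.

120 kips

Shear plane L_v = 1.75 + 2·3.125 = 8 in; A_gv = 8 × 0.625 = 5 in².
A_nv = (8 − 2.5·1.1875) × 0.625 = 3.145 in².
A_nt = (1.5 − 0.5·1.1875) × 0.625 = 0.5664 in².
0.6 F_u A_nv = 122.6 kips; 0.6 F_y A_gv = 150 kips → shear rupture governs the shear term.
R_n = 122.6 + 1.0 × 65 × 0.5664 = 159.5 kips.
Design strength φR_n = 0.75 × 159.5 = 120 kips.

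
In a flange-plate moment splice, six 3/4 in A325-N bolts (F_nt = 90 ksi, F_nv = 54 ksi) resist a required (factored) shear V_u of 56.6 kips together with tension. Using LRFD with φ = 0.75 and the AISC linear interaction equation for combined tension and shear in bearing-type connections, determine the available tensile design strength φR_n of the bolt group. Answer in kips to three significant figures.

A_b = π·0.75²/4 = 0.4418 in²; f_rv = 56.6 / (6 × 0.4418) = 21.35 ksi.
F'_nt = 1.3 F_nt − (F_nt / φF_nv) f_rv = 1.3·90 − (90/(0.75·54))·21.35 = 69.55 ksi, capped at F_nt → F'_nt = 69.55 ksi.
R_n = F'_nt · A_b · n = 69.55 × 0.4418 × 6 = 184.4 kips.
Design strength φR_n = 0.75 × 184.4 = 138 kips.

138 kips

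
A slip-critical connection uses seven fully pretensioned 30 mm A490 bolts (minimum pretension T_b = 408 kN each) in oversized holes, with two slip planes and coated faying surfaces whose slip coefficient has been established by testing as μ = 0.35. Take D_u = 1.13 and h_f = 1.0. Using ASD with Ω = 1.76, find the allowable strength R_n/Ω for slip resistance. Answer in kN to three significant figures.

1280 kN

R_n = μ · D_u · h_f · T_b · n_s · n_b = 0.35 × 1.13 × 1.0 × 408 × 2 × 7 = 2259 kN.
Allowable strength R_n/Ω = 2259 / 1.76 = 1280 kN.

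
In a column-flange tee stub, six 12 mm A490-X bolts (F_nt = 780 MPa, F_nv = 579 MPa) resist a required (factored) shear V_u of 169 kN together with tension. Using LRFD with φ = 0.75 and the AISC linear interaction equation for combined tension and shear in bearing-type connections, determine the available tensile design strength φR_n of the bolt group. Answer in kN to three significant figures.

A_b = π·12²/4 = 113.1 mm²; f_rv = 169 × 1000 / (6 × 113.1) = 249 MPa.
F'_nt = 1.3 F_nt − (F_nt / φF_nv) f_rv = 1.3·780 − (780/(0.75·579))·249 = 566.7 MPa, capped at F_nt → F'_nt = 566.7 MPa.
R_n = F'_nt · A_b · n = 566.7 × 113.1 × 6 / 1000 = 384.5 kN.
Design strength φR_n = 0.75 × 384.5 = 288 kN.

288 kN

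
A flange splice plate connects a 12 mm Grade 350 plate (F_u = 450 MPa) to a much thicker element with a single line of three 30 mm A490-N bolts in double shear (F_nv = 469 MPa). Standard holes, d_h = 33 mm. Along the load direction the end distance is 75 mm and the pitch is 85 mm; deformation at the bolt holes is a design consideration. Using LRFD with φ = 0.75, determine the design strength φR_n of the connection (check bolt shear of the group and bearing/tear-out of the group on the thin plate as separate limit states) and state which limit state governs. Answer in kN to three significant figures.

Bolt shear: A_b = π·30²/4 = 706.9 mm²; R_n = 469 × 706.9 × 3 × 2 / 1000 = 1989 kN → 0.75 × 1989 = 1490 kN.
Bearing (1.2 l_c t F_u ≤ 2.4 d t F_u): upper limit = 2.4·30·12·450 / 1000 = 388.8 kN.
  Edge l_c = 75 − 33/2 = 58.5 → r_n = 379.1 kN; interior l_c = 85 − 33 = 52 → r_n = 337 kN.
  R_n,bearing = 1·379.1 + 2·337 = 1053 kN → 0.75 × 1053 = 790 kN.
Bearing governs: 790 kN.

790 kN (bearing governs)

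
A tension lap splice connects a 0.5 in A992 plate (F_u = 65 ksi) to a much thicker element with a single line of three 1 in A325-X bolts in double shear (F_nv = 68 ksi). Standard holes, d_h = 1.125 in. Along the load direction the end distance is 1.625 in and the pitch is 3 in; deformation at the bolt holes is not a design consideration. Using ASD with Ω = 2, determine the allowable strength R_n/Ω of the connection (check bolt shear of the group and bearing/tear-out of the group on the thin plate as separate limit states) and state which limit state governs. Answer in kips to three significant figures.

117 kips (bearing governs)

Bolt shear: A_b = π·1²/4 = 0.7854 in²; R_n = 68 × 0.7854 × 3 × 2 = 320.4 kips → 320.4 / 2 = 160 kips.
Bearing (1.5 l_c t F_u ≤ 3.0 d t F_u): upper limit = 3.0·1·0.5·65 = 97.5 kips.
  Edge l_c = 1.625 − 1.125/2 = 1.062 → r_n = 51.8 kips; interior l_c = 3 − 1.125 = 1.875 → r_n = 91.41 kips.
  R_n,bearing = 1·51.8 + 2·91.41 = 234.6 kips → 234.6 / 2 = 117 kips.
Bearing governs: 117 kips.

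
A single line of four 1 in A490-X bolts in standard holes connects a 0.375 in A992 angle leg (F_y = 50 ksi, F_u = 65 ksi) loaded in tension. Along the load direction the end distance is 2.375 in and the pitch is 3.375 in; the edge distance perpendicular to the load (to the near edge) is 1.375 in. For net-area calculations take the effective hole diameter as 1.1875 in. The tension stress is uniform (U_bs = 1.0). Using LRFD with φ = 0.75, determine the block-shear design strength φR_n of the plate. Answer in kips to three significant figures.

Shear plane L_v = 2.375 + 3·3.375 = 12.5 in; A_gv = 12.5 × 0.375 = 4.688 in².
A_nv = (12.5 − 3.5·1.1875) × 0.375 = 3.129 in².
A_nt = (1.375 − 0.5·1.1875) × 0.375 = 0.293 in².
0.6 F_u A_nv = 122 kips; 0.6 F_y A_gv = 140.6 kips → shear rupture governs the shear term.
R_n = 122 + 1.0 × 65 × 0.293 = 141.1 kips.
Design strength φR_n = 0.75 × 141.1 = 106 kips.

106 kips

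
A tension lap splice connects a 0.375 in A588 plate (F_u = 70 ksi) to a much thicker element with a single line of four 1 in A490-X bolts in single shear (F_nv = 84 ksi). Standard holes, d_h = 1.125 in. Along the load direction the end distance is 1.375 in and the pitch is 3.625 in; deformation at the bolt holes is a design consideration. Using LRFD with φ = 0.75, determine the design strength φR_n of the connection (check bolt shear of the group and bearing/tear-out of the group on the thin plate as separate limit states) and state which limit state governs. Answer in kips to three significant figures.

161 kips (bearing governs)

Bolt shear: A_b = π·1²/4 = 0.7854 in²; R_n = 84 × 0.7854 × 4 × 1 = 263.9 kips → 0.75 × 263.9 = 198 kips.
Bearing (1.2 l_c t F_u ≤ 2.4 d t F_u): upper limit = 2.4·1·0.375·70 = 63 kips.
  Edge l_c = 1.375 − 1.125/2 = 0.8125 → r_n = 25.59 kips; interior l_c = 3.625 − 1.125 = 2.5 → r_n = 63 kips.
  R_n,bearing = 1·25.59 + 3·63 = 214.6 kips → 0.75 × 214.6 = 161 kips.
Bearing governs: 161 kips.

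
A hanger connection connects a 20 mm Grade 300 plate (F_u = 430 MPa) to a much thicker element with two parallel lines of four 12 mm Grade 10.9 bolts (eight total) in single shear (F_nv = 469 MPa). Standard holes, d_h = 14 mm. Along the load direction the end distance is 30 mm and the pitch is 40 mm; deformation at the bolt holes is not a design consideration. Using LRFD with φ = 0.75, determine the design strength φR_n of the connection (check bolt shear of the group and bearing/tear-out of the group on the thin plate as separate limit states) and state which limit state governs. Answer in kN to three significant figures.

318 kN (bolt shear governs)

Bolt shear: A_b = π·12²/4 = 113.1 mm²; R_n = 469 × 113.1 × 8 × 1 / 1000 = 424.3 kN → 0.75 × 424.3 = 318 kN.
Bearing (1.5 l_c t F_u ≤ 3.0 d t F_u): upper limit = 3.0·12·20·430 / 1000 = 309.6 kN.
  Edge l_c = 30 − 14/2 = 23 → r_n = 296.7 kN; interior l_c = 40 − 14 = 26 → r_n = 309.6 kN.
  R_n,bearing = 2·296.7 + 6·309.6 = 2451 kN → 0.75 × 2451 = 1840 kN.
Bolt shear governs: 318 kN.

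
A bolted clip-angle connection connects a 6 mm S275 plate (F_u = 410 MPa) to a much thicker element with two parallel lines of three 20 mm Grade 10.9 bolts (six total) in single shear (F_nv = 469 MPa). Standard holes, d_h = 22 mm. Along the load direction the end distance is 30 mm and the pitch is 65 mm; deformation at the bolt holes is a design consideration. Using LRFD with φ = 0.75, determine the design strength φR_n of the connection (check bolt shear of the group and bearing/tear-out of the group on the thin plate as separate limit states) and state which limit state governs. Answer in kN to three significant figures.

Bolt shear: A_b = π·20²/4 = 314.2 mm²; R_n = 469 × 314.2 × 6 × 1 / 1000 = 884 kN → 0.75 × 884 = 663 kN.
Bearing (1.2 l_c t F_u ≤ 2.4 d t F_u): upper limit = 2.4·20·6·410 / 1000 = 118.1 kN.
  Edge l_c = 30 − 22/2 = 19 → r_n = 56.09 kN; interior l_c = 65 − 22 = 43 → r_n = 118.1 kN.
  R_n,bearing = 2·56.09 + 4·118.1 = 584.5 kN → 0.75 × 584.5 = 438 kN.
Bearing governs: 438 kN.

438 kN (bearing governs)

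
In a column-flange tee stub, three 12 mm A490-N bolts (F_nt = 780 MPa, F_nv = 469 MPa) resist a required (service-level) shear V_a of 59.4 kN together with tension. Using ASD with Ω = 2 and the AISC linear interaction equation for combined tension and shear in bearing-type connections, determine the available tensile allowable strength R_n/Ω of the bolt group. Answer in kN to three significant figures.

73.2 kN

A_b = π·12²/4 = 113.1 mm²; f_rv = 59.4 × 1000 / (3 × 113.1) = 175.1 MPa.
F'_nt = 1.3 F_nt − (Ω F_nt / F_nv) f_rv = 1.3·780 − (2·780/469)·175.1 = 431.7 MPa, capped at F_nt → F'_nt = 431.7 MPa.
R_n = F'_nt · A_b · n = 431.7 × 113.1 × 3 / 1000 = 146.5 kN.
Allowable strength R_n/Ω = 146.5 / 2 = 73.2 kN.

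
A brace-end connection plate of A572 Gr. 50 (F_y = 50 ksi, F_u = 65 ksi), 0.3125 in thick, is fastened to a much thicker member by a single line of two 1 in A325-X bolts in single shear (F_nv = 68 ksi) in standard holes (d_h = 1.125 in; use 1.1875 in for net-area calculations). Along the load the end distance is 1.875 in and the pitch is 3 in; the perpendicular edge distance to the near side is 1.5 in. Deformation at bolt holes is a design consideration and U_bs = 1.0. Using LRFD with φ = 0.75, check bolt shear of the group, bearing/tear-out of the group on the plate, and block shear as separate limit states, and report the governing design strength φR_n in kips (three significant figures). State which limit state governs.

42.1 kips (block shear governs)

Bolt shear: A_b = π·1²/4 = 0.7854 in²; R_n = 68 × 0.7854 × 2 × 1 = 106.8 kips → 0.75 × 106.8 = 80.1 kips.
Bearing: edge l_c = 1.312, r_n = 31.99 kips; interior l_c = 1.875, r_n = 45.7 kips; R_n = 31.99 + 1·45.7 = 77.7 kips → 58.3 kips.
Block shear: A_gv = 1.523, A_nv = 0.9668, A_nt = 0.2832 in²; R_n = min(0.6F_uA_nv, 0.6F_yA_gv) + U_bs·F_u·A_nt = 56.11 kips → 42.1 kips.
Block shear governs: 42.1 kips.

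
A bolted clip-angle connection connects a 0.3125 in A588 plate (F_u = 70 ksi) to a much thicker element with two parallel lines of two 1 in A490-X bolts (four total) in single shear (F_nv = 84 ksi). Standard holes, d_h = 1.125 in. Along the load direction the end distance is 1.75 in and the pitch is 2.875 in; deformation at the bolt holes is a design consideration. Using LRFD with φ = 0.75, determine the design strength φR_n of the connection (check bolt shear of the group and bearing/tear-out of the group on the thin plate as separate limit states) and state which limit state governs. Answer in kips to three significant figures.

116 kips (bearing governs)

Bolt shear: A_b = π·1²/4 = 0.7854 in²; R_n = 84 × 0.7854 × 4 × 1 = 263.9 kips → 0.75 × 263.9 = 198 kips.
Bearing (1.2 l_c t F_u ≤ 2.4 d t F_u): upper limit = 2.4·1·0.3125·70 = 52.5 kips.
  Edge l_c = 1.75 − 1.125/2 = 1.188 → r_n = 31.17 kips; interior l_c = 2.875 − 1.125 = 1.75 → r_n = 45.94 kips.
  R_n,bearing = 2·31.17 + 2·45.94 = 154.2 kips → 0.75 × 154.2 = 116 kips.
Bearing governs: 116 kips.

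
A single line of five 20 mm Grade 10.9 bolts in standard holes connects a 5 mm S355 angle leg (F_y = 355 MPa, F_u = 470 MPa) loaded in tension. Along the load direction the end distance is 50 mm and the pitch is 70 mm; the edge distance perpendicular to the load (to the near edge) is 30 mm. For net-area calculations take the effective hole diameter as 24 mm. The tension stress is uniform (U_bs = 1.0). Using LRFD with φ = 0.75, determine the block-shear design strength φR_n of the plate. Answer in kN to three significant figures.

Shear plane L_v = 50 + 4·70 = 330 mm; A_gv = 330 × 5 = 1650 mm².
A_nv = (330 − 4.5·24) × 5 = 1110 mm².
A_nt = (30 − 0.5·24) × 5 = 90 mm².
0.6 F_u A_nv = 313 kN; 0.6 F_y A_gv = 351.4 kN → shear rupture governs the shear term.
R_n = 313 + 1.0 × 470 × 90 / 1000 = 355.3 kN.
Design strength φR_n = 0.75 × 355.3 = 266 kN.

266 kN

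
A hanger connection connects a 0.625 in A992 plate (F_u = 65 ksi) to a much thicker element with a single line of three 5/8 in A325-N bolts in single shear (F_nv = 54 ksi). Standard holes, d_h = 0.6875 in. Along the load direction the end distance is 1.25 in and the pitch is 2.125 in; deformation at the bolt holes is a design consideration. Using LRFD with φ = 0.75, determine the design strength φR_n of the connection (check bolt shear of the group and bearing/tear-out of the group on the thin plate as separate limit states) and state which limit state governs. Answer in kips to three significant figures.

Bolt shear: A_b = π·0.625²/4 = 0.3068 in²; R_n = 54 × 0.3068 × 3 × 1 = 49.7 kips → 0.75 × 49.7 = 37.3 kips.
Bearing (1.2 l_c t F_u ≤ 2.4 d t F_u): upper limit = 2.4·0.625·0.625·65 = 60.94 kips.
  Edge l_c = 1.25 − 0.6875/2 = 0.9062 → r_n = 44.18 kips; interior l_c = 2.125 − 0.6875 = 1.438 → r_n = 60.94 kips.
  R_n,bearing = 1·44.18 + 2·60.94 = 166.1 kips → 0.75 × 166.1 = 125 kips.
Bolt shear governs: 37.3 kips.

37.3 kips (bolt shear governs)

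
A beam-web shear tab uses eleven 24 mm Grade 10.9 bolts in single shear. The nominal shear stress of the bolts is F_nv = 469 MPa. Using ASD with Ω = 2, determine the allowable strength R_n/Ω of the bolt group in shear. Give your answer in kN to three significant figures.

1170 kN

A_b = π × 24² / 4 = 452.4 mm².
R_n = F_nv · A_b · n · n_s = 469 × 452.4 × 11 × 1 / 1000 = 2334 kN.
Allowable strength R_n/Ω = 2334 / 2 = 1170 kN.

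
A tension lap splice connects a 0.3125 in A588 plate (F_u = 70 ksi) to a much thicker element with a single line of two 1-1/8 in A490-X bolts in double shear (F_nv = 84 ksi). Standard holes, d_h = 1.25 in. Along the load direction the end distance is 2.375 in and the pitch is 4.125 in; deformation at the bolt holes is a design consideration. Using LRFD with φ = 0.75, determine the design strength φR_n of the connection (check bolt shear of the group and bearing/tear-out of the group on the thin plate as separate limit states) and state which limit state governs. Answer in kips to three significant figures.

78.8 kips (bearing governs)

Bolt shear: A_b = π·1.125²/4 = 0.994 in²; R_n = 84 × 0.994 × 2 × 2 = 334 kips → 0.75 × 334 = 250 kips.
Bearing (1.2 l_c t F_u ≤ 2.4 d t F_u): upper limit = 2.4·1.125·0.3125·70 = 59.06 kips.
  Edge l_c = 2.375 − 1.25/2 = 1.75 → r_n = 45.94 kips; interior l_c = 4.125 − 1.25 = 2.875 → r_n = 59.06 kips.
  R_n,bearing = 1·45.94 + 1·59.06 = 105 kips → 0.75 × 105 = 78.8 kips.
Bearing governs: 78.8 kips.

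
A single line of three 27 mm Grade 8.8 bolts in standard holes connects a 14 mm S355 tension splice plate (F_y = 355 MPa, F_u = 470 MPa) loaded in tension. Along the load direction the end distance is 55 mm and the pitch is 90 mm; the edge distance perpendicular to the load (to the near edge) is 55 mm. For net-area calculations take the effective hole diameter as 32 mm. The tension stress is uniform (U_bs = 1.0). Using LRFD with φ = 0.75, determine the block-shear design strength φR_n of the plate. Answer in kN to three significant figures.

Shear plane L_v = 55 + 2·90 = 235 mm; A_gv = 235 × 14 = 3290 mm².
A_nv = (235 − 2.5·32) × 14 = 2170 mm².
A_nt = (55 − 0.5·32) × 14 = 546 mm².
0.6 F_u A_nv = 611.9 kN; 0.6 F_y A_gv = 700.8 kN → shear rupture governs the shear term.
R_n = 611.9 + 1.0 × 470 × 546 / 1000 = 868.6 kN.
Design strength φR_n = 0.75 × 868.6 = 651 kN.

651 kN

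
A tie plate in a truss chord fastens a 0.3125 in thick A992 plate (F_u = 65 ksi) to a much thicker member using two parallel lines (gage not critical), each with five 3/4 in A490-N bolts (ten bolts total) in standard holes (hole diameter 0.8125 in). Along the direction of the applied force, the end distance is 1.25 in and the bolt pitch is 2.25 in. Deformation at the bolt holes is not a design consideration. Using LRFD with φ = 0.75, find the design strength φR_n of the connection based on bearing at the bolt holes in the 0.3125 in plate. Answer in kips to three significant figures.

301 kips

Per bolt r_n = 1.5 l_c t F_u ≤ 3.0 d t F_u; upper limit = 3.0 × 0.75 × 0.3125 × 65 = 45.7 kips.
Edge bolt: l_c = 1.25 − 0.8125/2 = 0.8438 in → 1.5 × 0.8438 × 0.3125 × 65 = 25.71 → r_n = 25.71 kips.
Interior bolts: l_c = 2.25 − 0.8125 = 1.438 in → 1.5 × 1.438 × 0.3125 × 65 = 43.8 → r_n = 43.8 kips.
R_n = 2 × 25.71 + 8 × 43.8 = 401.8 kips.
Design strength φR_n = 0.75 × 401.8 = 301 kips.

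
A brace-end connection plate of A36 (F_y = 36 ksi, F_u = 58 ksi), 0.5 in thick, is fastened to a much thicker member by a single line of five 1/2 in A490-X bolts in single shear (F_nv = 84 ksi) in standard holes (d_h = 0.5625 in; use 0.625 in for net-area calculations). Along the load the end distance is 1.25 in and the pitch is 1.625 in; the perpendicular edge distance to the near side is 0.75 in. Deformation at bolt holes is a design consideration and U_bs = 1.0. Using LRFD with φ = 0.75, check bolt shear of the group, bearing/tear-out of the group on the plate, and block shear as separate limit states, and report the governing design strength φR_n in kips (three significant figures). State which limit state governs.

Bolt shear: A_b = π·0.5²/4 = 0.1963 in²; R_n = 84 × 0.1963 × 5 × 1 = 82.47 kips → 0.75 × 82.47 = 61.9 kips.
Bearing: edge l_c = 0.9688, r_n = 33.71 kips; interior l_c = 1.062, r_n = 34.8 kips; R_n = 33.71 + 4·34.8 = 172.9 kips → 130 kips.
Block shear: A_gv = 3.875, A_nv = 2.469, A_nt = 0.2188 in²; R_n = min(0.6F_uA_nv, 0.6F_yA_gv) + U_bs·F_u·A_nt = 96.39 kips → 72.3 kips.
Bolt shear governs: 61.9 kips.

61.9 kips (bolt shear governs)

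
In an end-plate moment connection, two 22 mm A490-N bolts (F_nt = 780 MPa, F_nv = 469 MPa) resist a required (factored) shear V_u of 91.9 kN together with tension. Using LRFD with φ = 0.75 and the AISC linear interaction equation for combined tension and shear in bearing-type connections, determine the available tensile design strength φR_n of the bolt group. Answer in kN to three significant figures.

A_b = π·22²/4 = 380.1 mm²; f_rv = 91.9 × 1000 / (2 × 380.1) = 120.9 MPa.
F'_nt = 1.3 F_nt − (F_nt / φF_nv) f_rv = 1.3·780 − (780/(0.75·469))·120.9 = 746 MPa, capped at F_nt → F'_nt = 746 MPa.
R_n = F'_nt · A_b · n = 746 × 380.1 × 2 / 1000 = 567.1 kN.
Design strength φR_n = 0.75 × 567.1 = 425 kN.

425 kN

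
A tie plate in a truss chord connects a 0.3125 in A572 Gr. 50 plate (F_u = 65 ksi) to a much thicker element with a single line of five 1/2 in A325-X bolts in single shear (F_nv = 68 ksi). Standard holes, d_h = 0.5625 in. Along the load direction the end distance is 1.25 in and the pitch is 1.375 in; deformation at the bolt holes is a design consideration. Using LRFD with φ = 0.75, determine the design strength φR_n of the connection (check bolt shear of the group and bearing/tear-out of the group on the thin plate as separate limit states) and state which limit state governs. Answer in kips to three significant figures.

50.1 kips (bolt shear governs)

Bolt shear: A_b = π·0.5²/4 = 0.1963 in²; R_n = 68 × 0.1963 × 5 × 1 = 66.76 kips → 0.75 × 66.76 = 50.1 kips.
Bearing (1.2 l_c t F_u ≤ 2.4 d t F_u): upper limit = 2.4·0.5·0.3125·65 = 24.38 kips.
  Edge l_c = 1.25 − 0.5625/2 = 0.9688 → r_n = 23.61 kips; interior l_c = 1.375 − 0.5625 = 0.8125 → r_n = 19.8 kips.
  R_n,bearing = 1·23.61 + 4·19.8 = 102.8 kips → 0.75 × 102.8 = 77.1 kips.
Bolt shear governs: 50.1 kips.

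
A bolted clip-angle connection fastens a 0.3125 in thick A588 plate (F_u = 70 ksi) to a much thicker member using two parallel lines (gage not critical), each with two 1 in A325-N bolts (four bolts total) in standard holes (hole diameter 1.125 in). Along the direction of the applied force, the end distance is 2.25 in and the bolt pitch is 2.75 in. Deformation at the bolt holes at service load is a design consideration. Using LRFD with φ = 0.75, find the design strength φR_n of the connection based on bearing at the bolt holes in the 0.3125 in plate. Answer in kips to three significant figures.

130 kips

Per bolt r_n = 1.2 l_c t F_u ≤ 2.4 d t F_u; upper limit = 2.4 × 1 × 0.3125 × 70 = 52.5 kips.
Edge bolt: l_c = 2.25 − 1.125/2 = 1.688 in → 1.2 × 1.688 × 0.3125 × 70 = 44.3 → r_n = 44.3 kips.
Interior bolts: l_c = 2.75 − 1.125 = 1.625 in → 1.2 × 1.625 × 0.3125 × 70 = 42.66 → r_n = 42.66 kips.
R_n = 2 × 44.3 + 2 × 42.66 = 173.9 kips.
Design strength φR_n = 0.75 × 173.9 = 130 kips.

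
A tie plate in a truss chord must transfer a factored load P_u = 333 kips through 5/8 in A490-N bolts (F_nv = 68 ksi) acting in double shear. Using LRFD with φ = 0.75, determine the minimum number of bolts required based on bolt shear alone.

A_b = π·0.625²/4 = 0.3068 in².
Per-bolt design strength φR_n = 0.75 × 68 × 0.3068 × 2 = 31.29 kips.
n ≥ 333 / 31.29 = 10.64 → use 11 bolts.

11 bolts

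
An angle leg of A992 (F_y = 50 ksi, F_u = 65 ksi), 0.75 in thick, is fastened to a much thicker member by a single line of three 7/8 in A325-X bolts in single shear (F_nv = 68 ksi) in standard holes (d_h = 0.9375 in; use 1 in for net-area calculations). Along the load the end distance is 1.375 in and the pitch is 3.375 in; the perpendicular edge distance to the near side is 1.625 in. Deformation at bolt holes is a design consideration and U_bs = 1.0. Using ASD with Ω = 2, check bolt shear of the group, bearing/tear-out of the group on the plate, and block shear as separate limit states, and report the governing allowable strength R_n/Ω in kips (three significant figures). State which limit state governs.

Bolt shear: A_b = π·0.875²/4 = 0.6013 in²; R_n = 68 × 0.6013 × 3 × 1 = 122.7 kips → 122.7 / 2 = 61.3 kips.
Bearing: edge l_c = 0.9062, r_n = 53.02 kips; interior l_c = 2.438, r_n = 102.4 kips; R_n = 53.02 + 2·102.4 = 257.8 kips → 129 kips.
Block shear: A_gv = 6.094, A_nv = 4.219, A_nt = 0.8438 in²; R_n = min(0.6F_uA_nv, 0.6F_yA_gv) + U_bs·F_u·A_nt = 219.4 kips → 110 kips.
Bolt shear governs: 61.3 kips.

61.3 kips (bolt shear governs)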